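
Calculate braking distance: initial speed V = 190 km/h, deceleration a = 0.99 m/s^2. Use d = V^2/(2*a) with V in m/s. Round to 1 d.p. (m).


Convert speed: V = 190 / 3.6 = 52.7778 m/s
V^2 = 2785.4938
d = 2785.4938 / (2 * 0.99)
d = 2785.4938 / 1.98
d = 1406.8 m

1406.8


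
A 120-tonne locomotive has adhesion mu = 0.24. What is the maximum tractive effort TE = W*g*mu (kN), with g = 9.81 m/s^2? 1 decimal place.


TE_max = W * g * mu
TE_max = 120 * 9.81 * 0.24
TE_max = 1177.2 * 0.24
TE_max = 282.5 kN

282.5


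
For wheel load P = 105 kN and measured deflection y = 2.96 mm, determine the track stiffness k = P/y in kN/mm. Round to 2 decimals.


Track stiffness k = P / y
k = 105 / 2.96
k = 35.47 kN/mm

35.47


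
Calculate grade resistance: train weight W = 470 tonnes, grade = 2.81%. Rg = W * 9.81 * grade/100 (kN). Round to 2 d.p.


Rg = W * 9.81 * grade / 100
Rg = 470 * 9.81 * 2.81 / 100
Rg = 4610.7 * 0.0281
Rg = 129.56 kN

129.56


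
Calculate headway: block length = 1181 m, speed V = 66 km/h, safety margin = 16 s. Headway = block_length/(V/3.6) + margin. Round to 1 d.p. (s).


V = 66 / 3.6 = 18.3333 m/s
Block traversal time = 1181 / 18.3333 = 64.4182 s
Headway = 64.4182 + 16
Headway = 80.4 s

80.4


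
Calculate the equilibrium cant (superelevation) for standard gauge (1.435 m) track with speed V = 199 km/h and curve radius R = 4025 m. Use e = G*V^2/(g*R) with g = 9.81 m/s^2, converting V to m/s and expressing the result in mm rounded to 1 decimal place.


Convert speed: V = 199 / 3.6 = 55.2778 m/s
Apply formula: e = 1.435 * 55.2778^2 / (9.81 * 4025)
e = 1.435 * 3055.6327 / 39485.25
e = 0.11105 m = 111.0 mm

111.0


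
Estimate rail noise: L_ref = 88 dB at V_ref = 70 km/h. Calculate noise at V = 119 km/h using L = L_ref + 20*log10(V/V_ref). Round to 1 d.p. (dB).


V/V_ref = 119 / 70 = 1.7
log10(1.7) = 0.230449
20 * 0.230449 = 4.609
L = 88 + 4.609 = 92.6 dB

92.6


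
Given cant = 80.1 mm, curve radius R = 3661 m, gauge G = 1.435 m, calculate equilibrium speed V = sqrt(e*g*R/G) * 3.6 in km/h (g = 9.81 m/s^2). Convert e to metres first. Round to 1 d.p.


Convert cant: e = 80.1 mm = 0.0801 m
V_ms = sqrt(0.0801 * 9.81 * 3661 / 1.435)
V_ms = sqrt(2004.69982) = 44.7739 m/s
V = 44.7739 * 3.6 = 161.2 km/h

161.2


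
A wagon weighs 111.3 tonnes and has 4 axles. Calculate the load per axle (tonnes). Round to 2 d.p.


Load per axle = total weight / number of axles
Load = 111.3 / 4
Load = 27.83 tonnes

27.83


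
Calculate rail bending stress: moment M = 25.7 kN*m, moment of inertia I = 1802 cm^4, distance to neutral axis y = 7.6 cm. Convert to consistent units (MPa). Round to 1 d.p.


Convert units:
M = 25.7 kN*m = 25700000 N*mm
y = 7.6 cm = 76 mm
I = 1802 cm^4 = 18020000 mm^4
sigma = 25700000 * 76 / 18020000
sigma = 108.4 MPa

108.4


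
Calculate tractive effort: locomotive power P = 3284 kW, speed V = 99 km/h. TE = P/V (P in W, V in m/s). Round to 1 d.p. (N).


Convert: P = 3284 kW = 3284000 W
V = 99 / 3.6 = 27.5 m/s
TE = 3284000 / 27.5
TE = 119418.2 N

119418.2


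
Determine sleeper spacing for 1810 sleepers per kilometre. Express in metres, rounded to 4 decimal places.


Spacing = 1000 m / number of sleepers
Spacing = 1000 / 1810
Spacing = 0.5525 m

0.5525


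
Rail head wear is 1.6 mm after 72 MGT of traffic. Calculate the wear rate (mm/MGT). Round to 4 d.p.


Wear rate = total wear / cumulative tonnage
Rate = 1.6 / 72
Rate = 0.0222 mm/MGT

0.0222


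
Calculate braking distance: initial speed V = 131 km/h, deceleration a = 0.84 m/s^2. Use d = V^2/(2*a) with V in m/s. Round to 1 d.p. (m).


Convert speed: V = 131 / 3.6 = 36.3889 m/s
V^2 = 1324.1512
d = 1324.1512 / (2 * 0.84)
d = 1324.1512 / 1.68
d = 788.2 m

788.2


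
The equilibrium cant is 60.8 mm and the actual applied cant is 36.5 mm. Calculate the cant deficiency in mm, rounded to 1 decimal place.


Cant deficiency = equilibrium cant - actual cant
CD = 60.8 - 36.5
CD = 24.3 mm

24.3


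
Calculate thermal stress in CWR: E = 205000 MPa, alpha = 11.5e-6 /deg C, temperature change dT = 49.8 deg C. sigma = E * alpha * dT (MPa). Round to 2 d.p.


sigma = E * alpha * dT
sigma = 205000 * 11.5e-6 * 49.8
sigma = 2.3575 * 49.8
sigma = 117.40 MPa

117.40


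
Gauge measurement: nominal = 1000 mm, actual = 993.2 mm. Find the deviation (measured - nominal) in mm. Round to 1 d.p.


Deviation = measured - nominal
Deviation = 993.2 - 1000
Deviation = -6.8 mm

-6.8


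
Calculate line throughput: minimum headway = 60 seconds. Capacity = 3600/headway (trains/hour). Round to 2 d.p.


Capacity = 3600 / headway
Capacity = 3600 / 60
Capacity = 60.00 trains/hour

60.00


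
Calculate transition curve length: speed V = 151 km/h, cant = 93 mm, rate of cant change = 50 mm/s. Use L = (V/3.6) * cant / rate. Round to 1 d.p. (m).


Convert speed: V = 151 / 3.6 = 41.9444 m/s
L = 41.9444 * 93 / 50
L = 3900.8333 / 50
L = 78.0 m

78.0


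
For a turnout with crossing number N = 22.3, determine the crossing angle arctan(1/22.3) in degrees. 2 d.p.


1/N = 1/22.3 = 0.044843
angle = arctan(0.044843) = 0.044813 rad
angle = 0.044813 * 180/pi = 2.57 degrees

2.57


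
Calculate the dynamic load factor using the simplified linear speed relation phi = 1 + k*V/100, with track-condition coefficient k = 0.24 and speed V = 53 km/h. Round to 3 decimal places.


phi = 1 + k * V / 100
phi = 1 + 0.24 * 53 / 100
phi = 1 + 0.1272
phi = 1.127

1.127


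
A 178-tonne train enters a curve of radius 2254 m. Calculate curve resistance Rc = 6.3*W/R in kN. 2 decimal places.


Rc = 6.3 * W / R
Rc = 6.3 * 178 / 2254
Rc = 1121.4 / 2254
Rc = 0.50 kN

0.50


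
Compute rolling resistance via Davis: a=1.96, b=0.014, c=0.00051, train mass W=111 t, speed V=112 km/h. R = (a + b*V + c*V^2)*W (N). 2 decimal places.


b*V = 0.014 * 112 = 1.568
c*V^2 = 0.00051 * 12544 = 6.39744
R_per_t = 1.96 + 1.568 + 6.39744 = 9.92544 N/t
R_total = 9.92544 * 111 = 1101.72 N

1101.72


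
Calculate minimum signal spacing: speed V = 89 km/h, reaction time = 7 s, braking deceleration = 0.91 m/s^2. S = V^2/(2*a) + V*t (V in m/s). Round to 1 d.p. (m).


V = 89 / 3.6 = 24.7222 m/s
Braking distance = 24.7222^2 / (2*0.91) = 335.8177 m
Sighting distance = 24.7222 * 7 = 173.0556 m
S = 335.8177 + 173.0556 = 508.9 m

508.9


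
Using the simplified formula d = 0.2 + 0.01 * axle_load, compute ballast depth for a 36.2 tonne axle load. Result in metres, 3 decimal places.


d = 0.2 + 0.01 * 36.2
d = 0.2 + 0.362
d = 0.562 m

0.562


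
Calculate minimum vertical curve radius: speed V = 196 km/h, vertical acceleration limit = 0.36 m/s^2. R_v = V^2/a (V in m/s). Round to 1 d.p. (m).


Convert speed: V = 196 / 3.6 = 54.4444 m/s
V^2 = 2964.1975 m^2/s^2
R_v = 2964.1975 / 0.36
R_v = 8233.9 m

8233.9


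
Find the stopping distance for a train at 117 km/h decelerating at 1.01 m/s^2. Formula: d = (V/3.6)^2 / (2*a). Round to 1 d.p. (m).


Convert speed: V = 117 / 3.6 = 32.5 m/s
V^2 = 1056.25
d = 1056.25 / (2 * 1.01)
d = 1056.25 / 2.02
d = 522.9 m

522.9


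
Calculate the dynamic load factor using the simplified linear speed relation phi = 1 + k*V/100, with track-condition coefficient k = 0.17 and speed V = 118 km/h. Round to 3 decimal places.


phi = 1 + k * V / 100
phi = 1 + 0.17 * 118 / 100
phi = 1 + 0.2006
phi = 1.201

1.201


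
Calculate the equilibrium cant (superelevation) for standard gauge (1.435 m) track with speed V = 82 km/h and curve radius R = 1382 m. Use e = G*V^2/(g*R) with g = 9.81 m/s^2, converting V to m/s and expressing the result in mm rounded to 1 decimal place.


Convert speed: V = 82 / 3.6 = 22.7778 m/s
Apply formula: e = 1.435 * 22.7778^2 / (9.81 * 1382)
e = 1.435 * 518.8272 / 13557.42
e = 0.054916 m = 54.9 mm

54.9


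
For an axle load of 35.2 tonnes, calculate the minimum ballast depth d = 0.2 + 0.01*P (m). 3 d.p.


d = 0.2 + 0.01 * 35.2
d = 0.2 + 0.352
d = 0.552 m

0.552


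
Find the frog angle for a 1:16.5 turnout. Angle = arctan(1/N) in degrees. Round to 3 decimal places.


1/N = 1/16.5 = 0.060606
angle = arctan(0.060606) = 0.060532 rad
angle = 0.060532 * 180/pi = 3.468 degrees

3.468


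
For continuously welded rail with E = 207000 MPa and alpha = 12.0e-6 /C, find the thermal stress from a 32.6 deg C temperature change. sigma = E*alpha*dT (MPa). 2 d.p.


sigma = E * alpha * dT
sigma = 207000 * 12.0e-6 * 32.6
sigma = 2.484 * 32.6
sigma = 80.98 MPa

80.98


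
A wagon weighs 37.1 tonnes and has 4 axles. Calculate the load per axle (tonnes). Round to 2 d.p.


Load per axle = total weight / number of axles
Load = 37.1 / 4
Load = 9.28 tonnes

9.28


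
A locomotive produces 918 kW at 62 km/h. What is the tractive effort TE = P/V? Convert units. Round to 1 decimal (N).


Convert: P = 918 kW = 918000 W
V = 62 / 3.6 = 17.2222 m/s
TE = 918000 / 17.2222
TE = 53303.2 N

53303.2


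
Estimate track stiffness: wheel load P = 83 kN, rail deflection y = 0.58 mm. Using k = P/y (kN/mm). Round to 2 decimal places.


Track stiffness k = P / y
k = 83 / 0.58
k = 143.10 kN/mm

143.10


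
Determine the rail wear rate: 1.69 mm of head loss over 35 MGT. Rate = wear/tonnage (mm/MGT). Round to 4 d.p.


Wear rate = total wear / cumulative tonnage
Rate = 1.69 / 35
Rate = 0.0483 mm/MGT

0.0483


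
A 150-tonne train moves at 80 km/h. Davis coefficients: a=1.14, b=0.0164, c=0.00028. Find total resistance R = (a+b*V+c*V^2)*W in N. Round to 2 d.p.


b*V = 0.0164 * 80 = 1.312
c*V^2 = 0.00028 * 6400 = 1.792
R_per_t = 1.14 + 1.312 + 1.792 = 4.244 N/t
R_total = 4.244 * 150 = 636.60 N

636.60


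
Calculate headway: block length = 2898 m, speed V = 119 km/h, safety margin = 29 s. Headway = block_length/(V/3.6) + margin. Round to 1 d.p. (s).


V = 119 / 3.6 = 33.0556 m/s
Block traversal time = 2898 / 33.0556 = 87.6706 s
Headway = 87.6706 + 29
Headway = 116.7 s

116.7


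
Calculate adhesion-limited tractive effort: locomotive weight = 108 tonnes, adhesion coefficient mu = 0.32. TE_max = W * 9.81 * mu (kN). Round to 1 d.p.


TE_max = W * g * mu
TE_max = 108 * 9.81 * 0.32
TE_max = 1059.48 * 0.32
TE_max = 339.0 kN

339.0


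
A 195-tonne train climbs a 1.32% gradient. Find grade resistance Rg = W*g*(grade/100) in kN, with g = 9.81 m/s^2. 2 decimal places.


Rg = W * 9.81 * grade / 100
Rg = 195 * 9.81 * 1.32 / 100
Rg = 1912.95 * 0.0132
Rg = 25.25 kN

25.25


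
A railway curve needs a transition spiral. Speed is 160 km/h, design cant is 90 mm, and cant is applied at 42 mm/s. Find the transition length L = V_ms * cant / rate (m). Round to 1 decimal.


Convert speed: V = 160 / 3.6 = 44.4444 m/s
L = 44.4444 * 90 / 42
L = 4000.0 / 42
L = 95.2 m

95.2


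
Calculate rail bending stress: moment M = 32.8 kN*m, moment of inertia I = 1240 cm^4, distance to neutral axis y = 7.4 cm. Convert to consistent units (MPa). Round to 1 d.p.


Convert units:
M = 32.8 kN*m = 32800000 N*mm
y = 7.4 cm = 74 mm
I = 1240 cm^4 = 12400000 mm^4
sigma = 32800000 * 74 / 12400000
sigma = 195.7 MPa

195.7


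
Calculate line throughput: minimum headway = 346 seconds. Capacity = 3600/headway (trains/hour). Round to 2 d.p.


Capacity = 3600 / headway
Capacity = 3600 / 346
Capacity = 10.40 trains/hour

10.40


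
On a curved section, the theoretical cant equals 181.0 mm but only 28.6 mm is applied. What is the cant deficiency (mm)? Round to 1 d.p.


Cant deficiency = equilibrium cant - actual cant
CD = 181.0 - 28.6
CD = 152.4 mm

152.4


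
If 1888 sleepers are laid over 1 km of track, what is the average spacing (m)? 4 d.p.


Spacing = 1000 m / number of sleepers
Spacing = 1000 / 1888
Spacing = 0.5297 m

0.5297


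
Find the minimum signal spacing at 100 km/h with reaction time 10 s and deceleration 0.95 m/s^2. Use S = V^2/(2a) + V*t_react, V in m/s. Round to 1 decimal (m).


V = 100 / 3.6 = 27.7778 m/s
Braking distance = 27.7778^2 / (2*0.95) = 406.1079 m
Sighting distance = 27.7778 * 10 = 277.7778 m
S = 406.1079 + 277.7778 = 683.9 m

683.9


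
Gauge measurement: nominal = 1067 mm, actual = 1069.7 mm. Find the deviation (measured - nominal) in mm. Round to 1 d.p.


Deviation = measured - nominal
Deviation = 1069.7 - 1067
Deviation = 2.7 mm

2.7


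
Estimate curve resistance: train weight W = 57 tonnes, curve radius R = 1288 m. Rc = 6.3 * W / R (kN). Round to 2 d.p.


Rc = 6.3 * W / R
Rc = 6.3 * 57 / 1288
Rc = 359.1 / 1288
Rc = 0.28 kN

0.28


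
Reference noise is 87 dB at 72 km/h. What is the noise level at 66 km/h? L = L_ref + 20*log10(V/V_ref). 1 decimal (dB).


V/V_ref = 66 / 72 = 0.916667
log10(0.916667) = -0.037789
20 * -0.037789 = -0.7558
L = 87 + -0.7558 = 86.2 dB

86.2


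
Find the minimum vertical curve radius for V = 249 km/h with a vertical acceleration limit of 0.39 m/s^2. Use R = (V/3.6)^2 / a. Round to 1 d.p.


Convert speed: V = 249 / 3.6 = 69.1667 m/s
V^2 = 4784.0278 m^2/s^2
R_v = 4784.0278 / 0.39
R_v = 12266.7 m

12266.7


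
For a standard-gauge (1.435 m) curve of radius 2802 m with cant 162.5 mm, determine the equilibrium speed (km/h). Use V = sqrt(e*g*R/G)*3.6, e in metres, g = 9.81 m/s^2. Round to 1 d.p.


Convert cant: e = 162.5 mm = 0.1625 m
V_ms = sqrt(0.1625 * 9.81 * 2802 / 1.435)
V_ms = sqrt(3112.709582) = 55.7917 m/s
V = 55.7917 * 3.6 = 200.8 km/h

200.8


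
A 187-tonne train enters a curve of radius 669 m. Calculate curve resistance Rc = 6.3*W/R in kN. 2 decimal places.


Rc = 6.3 * W / R
Rc = 6.3 * 187 / 669
Rc = 1178.1 / 669
Rc = 1.76 kN

1.76


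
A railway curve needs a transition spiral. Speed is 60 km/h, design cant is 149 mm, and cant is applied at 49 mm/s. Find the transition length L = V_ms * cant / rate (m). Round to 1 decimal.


Convert speed: V = 60 / 3.6 = 16.6667 m/s
L = 16.6667 * 149 / 49
L = 2483.3333 / 49
L = 50.7 m

50.7


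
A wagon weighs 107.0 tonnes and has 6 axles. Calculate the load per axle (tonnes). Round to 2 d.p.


Load per axle = total weight / number of axles
Load = 107.0 / 6
Load = 17.83 tonnes

17.83


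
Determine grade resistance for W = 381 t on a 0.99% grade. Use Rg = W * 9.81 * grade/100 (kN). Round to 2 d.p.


Rg = W * 9.81 * grade / 100
Rg = 381 * 9.81 * 0.99 / 100
Rg = 3737.61 * 0.0099
Rg = 37.00 kN

37.00


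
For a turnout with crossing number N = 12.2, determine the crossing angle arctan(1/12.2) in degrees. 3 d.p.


1/N = 1/12.2 = 0.081967
angle = arctan(0.081967) = 0.081784 rad
angle = 0.081784 * 180/pi = 4.686 degrees

4.686


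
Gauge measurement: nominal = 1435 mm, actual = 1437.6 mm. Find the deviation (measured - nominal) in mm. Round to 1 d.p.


Deviation = measured - nominal
Deviation = 1437.6 - 1435
Deviation = 2.6 mm

2.6


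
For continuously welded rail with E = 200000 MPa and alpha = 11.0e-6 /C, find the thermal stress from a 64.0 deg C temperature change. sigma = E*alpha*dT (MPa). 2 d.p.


sigma = E * alpha * dT
sigma = 200000 * 11.0e-6 * 64.0
sigma = 2.2 * 64.0
sigma = 140.80 MPa

140.80


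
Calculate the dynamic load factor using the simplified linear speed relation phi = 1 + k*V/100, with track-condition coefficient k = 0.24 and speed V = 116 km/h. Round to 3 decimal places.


phi = 1 + k * V / 100
phi = 1 + 0.24 * 116 / 100
phi = 1 + 0.2784
phi = 1.278

1.278


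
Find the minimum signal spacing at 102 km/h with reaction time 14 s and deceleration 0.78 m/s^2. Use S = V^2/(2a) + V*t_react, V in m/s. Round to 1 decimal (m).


V = 102 / 3.6 = 28.3333 m/s
Braking distance = 28.3333^2 / (2*0.78) = 514.6011 m
Sighting distance = 28.3333 * 14 = 396.6667 m
S = 514.6011 + 396.6667 = 911.3 m

911.3


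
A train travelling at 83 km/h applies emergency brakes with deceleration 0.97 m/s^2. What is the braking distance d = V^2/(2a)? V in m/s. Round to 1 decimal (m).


Convert speed: V = 83 / 3.6 = 23.0556 m/s
V^2 = 531.5586
d = 531.5586 / (2 * 0.97)
d = 531.5586 / 1.94
d = 274.0 m

274.0


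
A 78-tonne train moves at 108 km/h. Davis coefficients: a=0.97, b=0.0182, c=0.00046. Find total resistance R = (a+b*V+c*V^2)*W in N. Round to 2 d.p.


b*V = 0.0182 * 108 = 1.9656
c*V^2 = 0.00046 * 11664 = 5.36544
R_per_t = 0.97 + 1.9656 + 5.36544 = 8.30104 N/t
R_total = 8.30104 * 78 = 647.48 N

647.48


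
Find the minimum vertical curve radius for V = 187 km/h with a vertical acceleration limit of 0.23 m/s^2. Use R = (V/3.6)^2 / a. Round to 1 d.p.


Convert speed: V = 187 / 3.6 = 51.9444 m/s
V^2 = 2698.2253 m^2/s^2
R_v = 2698.2253 / 0.23
R_v = 11731.4 m

11731.4


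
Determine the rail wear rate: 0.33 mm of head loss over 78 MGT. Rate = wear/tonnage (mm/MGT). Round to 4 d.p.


Wear rate = total wear / cumulative tonnage
Rate = 0.33 / 78
Rate = 0.0042 mm/MGT

0.0042


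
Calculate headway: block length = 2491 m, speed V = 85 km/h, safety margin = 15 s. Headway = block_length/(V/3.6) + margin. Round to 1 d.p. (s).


V = 85 / 3.6 = 23.6111 m/s
Block traversal time = 2491 / 23.6111 = 105.5012 s
Headway = 105.5012 + 15
Headway = 120.5 s

120.5


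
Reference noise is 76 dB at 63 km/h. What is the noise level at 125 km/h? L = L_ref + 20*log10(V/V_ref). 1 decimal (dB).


V/V_ref = 125 / 63 = 1.984127
log10(1.984127) = 0.297569
20 * 0.297569 = 5.9514
L = 76 + 5.9514 = 82.0 dB

82.0


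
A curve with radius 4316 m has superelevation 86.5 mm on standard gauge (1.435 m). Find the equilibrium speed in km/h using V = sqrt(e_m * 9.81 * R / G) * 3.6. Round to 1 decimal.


Convert cant: e = 86.5 mm = 0.0865 m
V_ms = sqrt(0.0865 * 9.81 * 4316 / 1.435)
V_ms = sqrt(2552.199679) = 50.5193 m/s
V = 50.5193 * 3.6 = 181.9 km/h

181.9


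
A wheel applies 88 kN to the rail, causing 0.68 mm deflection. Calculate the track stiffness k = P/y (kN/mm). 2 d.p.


Track stiffness k = P / y
k = 88 / 0.68
k = 129.41 kN/mm

129.41


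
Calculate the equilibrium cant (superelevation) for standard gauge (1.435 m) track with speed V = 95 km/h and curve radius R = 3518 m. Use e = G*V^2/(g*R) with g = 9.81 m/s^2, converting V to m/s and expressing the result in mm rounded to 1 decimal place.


Convert speed: V = 95 / 3.6 = 26.3889 m/s
Apply formula: e = 1.435 * 26.3889^2 / (9.81 * 3518)
e = 1.435 * 696.3735 / 34511.58
e = 0.028955 m = 29.0 mm

29.0


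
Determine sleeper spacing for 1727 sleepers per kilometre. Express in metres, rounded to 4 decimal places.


Spacing = 1000 m / number of sleepers
Spacing = 1000 / 1727
Spacing = 0.5790 m

0.5790


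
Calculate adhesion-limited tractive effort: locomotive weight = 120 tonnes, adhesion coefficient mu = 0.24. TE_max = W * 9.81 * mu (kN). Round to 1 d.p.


TE_max = W * g * mu
TE_max = 120 * 9.81 * 0.24
TE_max = 1177.2 * 0.24
TE_max = 282.5 kN

282.5


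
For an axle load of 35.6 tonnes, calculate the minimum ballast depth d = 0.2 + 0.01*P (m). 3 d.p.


d = 0.2 + 0.01 * 35.6
d = 0.2 + 0.356
d = 0.556 m

0.556


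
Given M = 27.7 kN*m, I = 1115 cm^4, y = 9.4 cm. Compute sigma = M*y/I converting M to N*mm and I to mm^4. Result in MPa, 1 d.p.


Convert units:
M = 27.7 kN*m = 27700000 N*mm
y = 9.4 cm = 94 mm
I = 1115 cm^4 = 11150000 mm^4
sigma = 27700000 * 94 / 11150000
sigma = 233.5 MPa

233.5


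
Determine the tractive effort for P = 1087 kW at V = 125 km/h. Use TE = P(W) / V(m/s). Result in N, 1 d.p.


Convert: P = 1087 kW = 1087000 W
V = 125 / 3.6 = 34.7222 m/s
TE = 1087000 / 34.7222
TE = 31305.6 N

31305.6


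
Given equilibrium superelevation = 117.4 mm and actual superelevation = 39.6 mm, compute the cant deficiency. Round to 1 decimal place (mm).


Cant deficiency = equilibrium cant - actual cant
CD = 117.4 - 39.6
CD = 77.8 mm

77.8


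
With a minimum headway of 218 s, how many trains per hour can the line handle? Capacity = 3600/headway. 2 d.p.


Capacity = 3600 / headway
Capacity = 3600 / 218
Capacity = 16.51 trains/hour

16.51


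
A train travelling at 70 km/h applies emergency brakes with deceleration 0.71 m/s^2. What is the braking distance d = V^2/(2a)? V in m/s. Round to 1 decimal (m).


Convert speed: V = 70 / 3.6 = 19.4444 m/s
V^2 = 378.0864
d = 378.0864 / (2 * 0.71)
d = 378.0864 / 1.42
d = 266.3 m

266.3


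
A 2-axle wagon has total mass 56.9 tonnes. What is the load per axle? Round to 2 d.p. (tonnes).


Load per axle = total weight / number of axles
Load = 56.9 / 2
Load = 28.45 tonnes

28.45


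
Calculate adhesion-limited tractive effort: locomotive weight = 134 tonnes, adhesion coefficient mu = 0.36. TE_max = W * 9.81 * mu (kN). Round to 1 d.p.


TE_max = W * g * mu
TE_max = 134 * 9.81 * 0.36
TE_max = 1314.54 * 0.36
TE_max = 473.2 kN

473.2


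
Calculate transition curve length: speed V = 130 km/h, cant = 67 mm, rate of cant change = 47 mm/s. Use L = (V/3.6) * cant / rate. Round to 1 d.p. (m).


Convert speed: V = 130 / 3.6 = 36.1111 m/s
L = 36.1111 * 67 / 47
L = 2419.4444 / 47
L = 51.5 m

51.5


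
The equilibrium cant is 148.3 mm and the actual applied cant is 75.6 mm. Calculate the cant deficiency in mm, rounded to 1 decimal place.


Cant deficiency = equilibrium cant - actual cant
CD = 148.3 - 75.6
CD = 72.7 mm

72.7


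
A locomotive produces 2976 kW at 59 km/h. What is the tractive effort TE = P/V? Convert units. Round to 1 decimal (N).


Convert: P = 2976 kW = 2976000 W
V = 59 / 3.6 = 16.3889 m/s
TE = 2976000 / 16.3889
TE = 181586.4 N

181586.4


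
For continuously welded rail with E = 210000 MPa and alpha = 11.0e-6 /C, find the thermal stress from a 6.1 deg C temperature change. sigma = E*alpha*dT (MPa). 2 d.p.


sigma = E * alpha * dT
sigma = 210000 * 11.0e-6 * 6.1
sigma = 2.31 * 6.1
sigma = 14.09 MPa

14.09


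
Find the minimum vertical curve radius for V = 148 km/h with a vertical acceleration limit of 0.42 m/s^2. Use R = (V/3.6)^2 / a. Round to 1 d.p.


Convert speed: V = 148 / 3.6 = 41.1111 m/s
V^2 = 1690.1235 m^2/s^2
R_v = 1690.1235 / 0.42
R_v = 4024.1 m

4024.1


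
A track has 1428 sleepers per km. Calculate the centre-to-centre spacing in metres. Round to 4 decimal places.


Spacing = 1000 m / number of sleepers
Spacing = 1000 / 1428
Spacing = 0.7003 m

0.7003


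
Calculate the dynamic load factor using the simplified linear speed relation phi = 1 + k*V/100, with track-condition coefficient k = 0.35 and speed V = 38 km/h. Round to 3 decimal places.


phi = 1 + k * V / 100
phi = 1 + 0.35 * 38 / 100
phi = 1 + 0.133
phi = 1.133

1.133


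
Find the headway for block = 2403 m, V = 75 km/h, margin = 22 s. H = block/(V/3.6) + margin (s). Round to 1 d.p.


V = 75 / 3.6 = 20.8333 m/s
Block traversal time = 2403 / 20.8333 = 115.344 s
Headway = 115.344 + 22
Headway = 137.3 s

137.3


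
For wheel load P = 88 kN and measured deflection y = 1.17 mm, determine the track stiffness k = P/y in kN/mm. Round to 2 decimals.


Track stiffness k = P / y
k = 88 / 1.17
k = 75.21 kN/mm

75.21


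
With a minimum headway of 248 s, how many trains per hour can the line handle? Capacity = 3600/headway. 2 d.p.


Capacity = 3600 / headway
Capacity = 3600 / 248
Capacity = 14.52 trains/hour

14.52


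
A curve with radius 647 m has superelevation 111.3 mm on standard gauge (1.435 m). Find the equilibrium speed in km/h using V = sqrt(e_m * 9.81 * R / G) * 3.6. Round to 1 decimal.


Convert cant: e = 111.3 mm = 0.1113 m
V_ms = sqrt(0.1113 * 9.81 * 647 / 1.435)
V_ms = sqrt(492.284941) = 22.1875 m/s
V = 22.1875 * 3.6 = 79.9 km/h

79.9


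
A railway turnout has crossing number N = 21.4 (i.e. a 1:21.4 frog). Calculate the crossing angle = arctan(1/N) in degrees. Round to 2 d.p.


1/N = 1/21.4 = 0.046729
angle = arctan(0.046729) = 0.046695 rad
angle = 0.046695 * 180/pi = 2.68 degrees

2.68


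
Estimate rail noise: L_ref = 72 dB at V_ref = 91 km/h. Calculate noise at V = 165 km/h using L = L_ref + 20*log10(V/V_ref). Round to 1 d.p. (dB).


V/V_ref = 165 / 91 = 1.813187
log10(1.813187) = 0.258443
20 * 0.258443 = 5.1689
L = 72 + 5.1689 = 77.2 dB

77.2


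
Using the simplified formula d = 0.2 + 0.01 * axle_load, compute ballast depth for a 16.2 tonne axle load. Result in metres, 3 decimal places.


d = 0.2 + 0.01 * 16.2
d = 0.2 + 0.162
d = 0.362 m

0.362


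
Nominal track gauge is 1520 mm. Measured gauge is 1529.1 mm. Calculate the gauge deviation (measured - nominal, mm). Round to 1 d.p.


Deviation = measured - nominal
Deviation = 1529.1 - 1520
Deviation = 9.1 mm

9.1


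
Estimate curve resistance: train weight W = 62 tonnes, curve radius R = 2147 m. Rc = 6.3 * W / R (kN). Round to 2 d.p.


Rc = 6.3 * W / R
Rc = 6.3 * 62 / 2147
Rc = 390.6 / 2147
Rc = 0.18 kN

0.18


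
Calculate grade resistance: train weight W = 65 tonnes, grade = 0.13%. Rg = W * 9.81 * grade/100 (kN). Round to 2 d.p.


Rg = W * 9.81 * grade / 100
Rg = 65 * 9.81 * 0.13 / 100
Rg = 637.65 * 0.0013
Rg = 0.83 kN

0.83


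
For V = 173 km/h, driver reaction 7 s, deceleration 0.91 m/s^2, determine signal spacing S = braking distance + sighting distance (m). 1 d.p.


V = 173 / 3.6 = 48.0556 m/s
Braking distance = 48.0556^2 / (2*0.91) = 1268.8662 m
Sighting distance = 48.0556 * 7 = 336.3889 m
S = 1268.8662 + 336.3889 = 1605.3 m

1605.3


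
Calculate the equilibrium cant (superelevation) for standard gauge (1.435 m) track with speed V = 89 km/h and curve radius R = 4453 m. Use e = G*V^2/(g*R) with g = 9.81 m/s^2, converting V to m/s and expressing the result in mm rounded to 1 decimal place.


Convert speed: V = 89 / 3.6 = 24.7222 m/s
Apply formula: e = 1.435 * 24.7222^2 / (9.81 * 4453)
e = 1.435 * 611.1883 / 43683.93
e = 0.020077 m = 20.1 mm

20.1


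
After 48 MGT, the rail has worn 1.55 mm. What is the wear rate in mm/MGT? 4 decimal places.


Wear rate = total wear / cumulative tonnage
Rate = 1.55 / 48
Rate = 0.0323 mm/MGT

0.0323


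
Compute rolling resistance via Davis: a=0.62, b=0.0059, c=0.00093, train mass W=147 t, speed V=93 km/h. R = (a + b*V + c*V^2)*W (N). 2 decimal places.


b*V = 0.0059 * 93 = 0.5487
c*V^2 = 0.00093 * 8649 = 8.04357
R_per_t = 0.62 + 0.5487 + 8.04357 = 9.21227 N/t
R_total = 9.21227 * 147 = 1354.20 N

1354.20


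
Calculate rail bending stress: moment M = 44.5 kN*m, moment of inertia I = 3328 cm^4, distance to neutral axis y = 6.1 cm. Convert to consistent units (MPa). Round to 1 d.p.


Convert units:
M = 44.5 kN*m = 44500000 N*mm
y = 6.1 cm = 61 mm
I = 3328 cm^4 = 33280000 mm^4
sigma = 44500000 * 61 / 33280000
sigma = 81.6 MPa

81.6


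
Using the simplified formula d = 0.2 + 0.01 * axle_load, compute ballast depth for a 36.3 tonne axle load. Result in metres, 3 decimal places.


d = 0.2 + 0.01 * 36.3
d = 0.2 + 0.363
d = 0.563 m

0.563


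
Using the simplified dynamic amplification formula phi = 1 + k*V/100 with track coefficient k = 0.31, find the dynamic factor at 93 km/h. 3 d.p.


phi = 1 + k * V / 100
phi = 1 + 0.31 * 93 / 100
phi = 1 + 0.2883
phi = 1.288

1.288


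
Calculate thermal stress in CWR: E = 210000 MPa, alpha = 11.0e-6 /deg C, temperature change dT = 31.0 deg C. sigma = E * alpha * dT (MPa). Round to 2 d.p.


sigma = E * alpha * dT
sigma = 210000 * 11.0e-6 * 31.0
sigma = 2.31 * 31.0
sigma = 71.61 MPa

71.61


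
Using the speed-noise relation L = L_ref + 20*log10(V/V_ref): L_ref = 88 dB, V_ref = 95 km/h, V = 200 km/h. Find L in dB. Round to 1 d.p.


V/V_ref = 200 / 95 = 2.105263
log10(2.105263) = 0.323306
20 * 0.323306 = 6.4661
L = 88 + 6.4661 = 94.5 dB

94.5


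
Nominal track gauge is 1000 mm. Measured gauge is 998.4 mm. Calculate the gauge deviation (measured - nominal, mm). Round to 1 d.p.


Deviation = measured - nominal
Deviation = 998.4 - 1000
Deviation = -1.6 mm

-1.6


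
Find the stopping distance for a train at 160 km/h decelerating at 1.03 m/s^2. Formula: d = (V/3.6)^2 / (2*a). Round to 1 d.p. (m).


Convert speed: V = 160 / 3.6 = 44.4444 m/s
V^2 = 1975.3086
d = 1975.3086 / (2 * 1.03)
d = 1975.3086 / 2.06
d = 958.9 m

958.9


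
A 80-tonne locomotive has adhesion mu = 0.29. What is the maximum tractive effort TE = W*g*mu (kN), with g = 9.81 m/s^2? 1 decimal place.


TE_max = W * g * mu
TE_max = 80 * 9.81 * 0.29
TE_max = 784.8 * 0.29
TE_max = 227.6 kN

227.6


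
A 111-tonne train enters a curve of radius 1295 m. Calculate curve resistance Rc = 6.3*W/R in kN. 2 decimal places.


Rc = 6.3 * W / R
Rc = 6.3 * 111 / 1295
Rc = 699.3 / 1295
Rc = 0.54 kN

0.54


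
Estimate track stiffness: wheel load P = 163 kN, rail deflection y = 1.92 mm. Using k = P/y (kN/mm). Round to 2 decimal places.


Track stiffness k = P / y
k = 163 / 1.92
k = 84.90 kN/mm

84.90


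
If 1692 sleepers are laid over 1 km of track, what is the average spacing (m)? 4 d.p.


Spacing = 1000 m / number of sleepers
Spacing = 1000 / 1692
Spacing = 0.5910 m

0.5910


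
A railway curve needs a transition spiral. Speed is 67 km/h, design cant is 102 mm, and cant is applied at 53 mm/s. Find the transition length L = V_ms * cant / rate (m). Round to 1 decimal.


Convert speed: V = 67 / 3.6 = 18.6111 m/s
L = 18.6111 * 102 / 53
L = 1898.3333 / 53
L = 35.8 m

35.8


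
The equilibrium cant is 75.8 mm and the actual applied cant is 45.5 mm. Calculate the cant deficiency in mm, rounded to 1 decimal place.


Cant deficiency = equilibrium cant - actual cant
CD = 75.8 - 45.5
CD = 30.3 mm

30.3


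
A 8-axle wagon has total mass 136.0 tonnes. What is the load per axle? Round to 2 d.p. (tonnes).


Load per axle = total weight / number of axles
Load = 136.0 / 8
Load = 17.00 tonnes

17.00


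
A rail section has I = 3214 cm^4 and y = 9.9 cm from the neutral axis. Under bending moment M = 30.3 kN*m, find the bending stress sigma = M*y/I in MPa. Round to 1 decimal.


Convert units:
M = 30.3 kN*m = 30300000 N*mm
y = 9.9 cm = 99 mm
I = 3214 cm^4 = 32140000 mm^4
sigma = 30300000 * 99 / 32140000
sigma = 93.3 MPa

93.3


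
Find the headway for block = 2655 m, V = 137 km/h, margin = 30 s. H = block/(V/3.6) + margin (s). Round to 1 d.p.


V = 137 / 3.6 = 38.0556 m/s
Block traversal time = 2655 / 38.0556 = 69.7664 s
Headway = 69.7664 + 30
Headway = 99.8 s

99.8


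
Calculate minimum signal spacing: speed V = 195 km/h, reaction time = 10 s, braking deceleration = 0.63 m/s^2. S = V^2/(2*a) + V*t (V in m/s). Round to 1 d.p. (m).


V = 195 / 3.6 = 54.1667 m/s
Braking distance = 54.1667^2 / (2*0.63) = 2328.5935 m
Sighting distance = 54.1667 * 10 = 541.6667 m
S = 2328.5935 + 541.6667 = 2870.3 m

2870.3


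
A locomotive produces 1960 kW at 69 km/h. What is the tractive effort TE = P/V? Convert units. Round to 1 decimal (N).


Convert: P = 1960 kW = 1960000 W
V = 69 / 3.6 = 19.1667 m/s
TE = 1960000 / 19.1667
TE = 102260.9 N

102260.9


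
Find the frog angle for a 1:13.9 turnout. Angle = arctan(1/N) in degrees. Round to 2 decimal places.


1/N = 1/13.9 = 0.071942
angle = arctan(0.071942) = 0.071819 rad
angle = 0.071819 * 180/pi = 4.11 degrees

4.11


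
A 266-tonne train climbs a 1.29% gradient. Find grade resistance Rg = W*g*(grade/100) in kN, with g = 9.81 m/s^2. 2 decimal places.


Rg = W * 9.81 * grade / 100
Rg = 266 * 9.81 * 1.29 / 100
Rg = 2609.46 * 0.0129
Rg = 33.66 kN

33.66


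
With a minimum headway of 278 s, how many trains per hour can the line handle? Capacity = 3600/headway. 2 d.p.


Capacity = 3600 / headway
Capacity = 3600 / 278
Capacity = 12.95 trains/hour

12.95


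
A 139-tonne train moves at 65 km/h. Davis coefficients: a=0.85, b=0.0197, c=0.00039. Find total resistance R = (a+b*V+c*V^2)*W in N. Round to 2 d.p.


b*V = 0.0197 * 65 = 1.2805
c*V^2 = 0.00039 * 4225 = 1.64775
R_per_t = 0.85 + 1.2805 + 1.64775 = 3.77825 N/t
R_total = 3.77825 * 139 = 525.18 N

525.18


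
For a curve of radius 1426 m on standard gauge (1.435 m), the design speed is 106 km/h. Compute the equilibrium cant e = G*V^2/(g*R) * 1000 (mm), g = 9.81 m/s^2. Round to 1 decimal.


Convert speed: V = 106 / 3.6 = 29.4444 m/s
Apply formula: e = 1.435 * 29.4444^2 / (9.81 * 1426)
e = 1.435 * 866.9753 / 13989.06
e = 0.088934 m = 88.9 mm

88.9


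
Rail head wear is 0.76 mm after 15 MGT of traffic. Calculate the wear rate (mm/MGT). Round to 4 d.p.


Wear rate = total wear / cumulative tonnage
Rate = 0.76 / 15
Rate = 0.0507 mm/MGT

0.0507


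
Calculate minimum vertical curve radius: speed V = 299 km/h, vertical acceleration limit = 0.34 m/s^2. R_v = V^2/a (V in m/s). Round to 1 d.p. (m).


Convert speed: V = 299 / 3.6 = 83.0556 m/s
V^2 = 6898.2253 m^2/s^2
R_v = 6898.2253 / 0.34
R_v = 20288.9 m

20288.9


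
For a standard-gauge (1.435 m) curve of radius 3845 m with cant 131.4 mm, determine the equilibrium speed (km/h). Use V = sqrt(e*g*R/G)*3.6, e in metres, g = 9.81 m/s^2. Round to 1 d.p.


Convert cant: e = 131.4 mm = 0.1314 m
V_ms = sqrt(0.1314 * 9.81 * 3845 / 1.435)
V_ms = sqrt(3453.892495) = 58.7698 m/s
V = 58.7698 * 3.6 = 211.6 km/h

211.6


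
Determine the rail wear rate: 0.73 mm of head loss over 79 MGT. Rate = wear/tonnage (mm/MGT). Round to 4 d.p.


Wear rate = total wear / cumulative tonnage
Rate = 0.73 / 79
Rate = 0.0092 mm/MGT

0.0092


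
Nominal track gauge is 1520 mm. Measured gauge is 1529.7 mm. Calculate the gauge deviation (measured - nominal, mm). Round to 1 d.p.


Deviation = measured - nominal
Deviation = 1529.7 - 1520
Deviation = 9.7 mm

9.7


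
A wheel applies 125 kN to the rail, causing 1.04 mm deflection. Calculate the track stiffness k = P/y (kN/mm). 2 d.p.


Track stiffness k = P / y
k = 125 / 1.04
k = 120.19 kN/mm

120.19


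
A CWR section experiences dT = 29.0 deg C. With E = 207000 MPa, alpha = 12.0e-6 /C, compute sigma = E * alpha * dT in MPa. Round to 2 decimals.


sigma = E * alpha * dT
sigma = 207000 * 12.0e-6 * 29.0
sigma = 2.484 * 29.0
sigma = 72.04 MPa

72.04


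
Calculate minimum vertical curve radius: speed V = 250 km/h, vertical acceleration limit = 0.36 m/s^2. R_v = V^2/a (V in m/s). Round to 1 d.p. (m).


Convert speed: V = 250 / 3.6 = 69.4444 m/s
V^2 = 4822.5309 m^2/s^2
R_v = 4822.5309 / 0.36
R_v = 13395.9 m

13395.9


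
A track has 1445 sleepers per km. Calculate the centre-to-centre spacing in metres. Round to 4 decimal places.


Spacing = 1000 m / number of sleepers
Spacing = 1000 / 1445
Spacing = 0.6920 m

0.6920


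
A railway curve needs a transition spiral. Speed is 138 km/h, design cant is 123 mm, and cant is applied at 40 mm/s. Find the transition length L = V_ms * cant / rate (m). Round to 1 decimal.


Convert speed: V = 138 / 3.6 = 38.3333 m/s
L = 38.3333 * 123 / 40
L = 4715.0 / 40
L = 117.9 m

117.9


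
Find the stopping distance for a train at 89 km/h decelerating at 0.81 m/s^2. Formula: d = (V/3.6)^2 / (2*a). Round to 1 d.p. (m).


Convert speed: V = 89 / 3.6 = 24.7222 m/s
V^2 = 611.1883
d = 611.1883 / (2 * 0.81)
d = 611.1883 / 1.62
d = 377.3 m

377.3


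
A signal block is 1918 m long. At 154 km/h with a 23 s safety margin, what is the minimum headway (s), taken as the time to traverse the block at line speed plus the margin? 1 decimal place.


V = 154 / 3.6 = 42.7778 m/s
Block traversal time = 1918 / 42.7778 = 44.8364 s
Headway = 44.8364 + 23
Headway = 67.8 s

67.8


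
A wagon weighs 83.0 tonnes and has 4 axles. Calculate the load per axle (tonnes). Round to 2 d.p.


Load per axle = total weight / number of axles
Load = 83.0 / 4
Load = 20.75 tonnes

20.75


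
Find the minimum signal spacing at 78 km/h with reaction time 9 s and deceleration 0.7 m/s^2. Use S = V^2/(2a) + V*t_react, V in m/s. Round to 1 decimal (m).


V = 78 / 3.6 = 21.6667 m/s
Braking distance = 21.6667^2 / (2*0.7) = 335.3175 m
Sighting distance = 21.6667 * 9 = 195.0 m
S = 335.3175 + 195.0 = 530.3 m

530.3


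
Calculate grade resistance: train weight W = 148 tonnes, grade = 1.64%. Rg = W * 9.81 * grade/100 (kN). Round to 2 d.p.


Rg = W * 9.81 * grade / 100
Rg = 148 * 9.81 * 1.64 / 100
Rg = 1451.88 * 0.0164
Rg = 23.81 kN

23.81


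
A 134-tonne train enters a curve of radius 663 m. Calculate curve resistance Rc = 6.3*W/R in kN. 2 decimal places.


Rc = 6.3 * W / R
Rc = 6.3 * 134 / 663
Rc = 844.2 / 663
Rc = 1.27 kN

1.27


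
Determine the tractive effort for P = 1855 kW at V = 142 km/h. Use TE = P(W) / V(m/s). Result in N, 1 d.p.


Convert: P = 1855 kW = 1855000 W
V = 142 / 3.6 = 39.4444 m/s
TE = 1855000 / 39.4444
TE = 47028.2 N

47028.2


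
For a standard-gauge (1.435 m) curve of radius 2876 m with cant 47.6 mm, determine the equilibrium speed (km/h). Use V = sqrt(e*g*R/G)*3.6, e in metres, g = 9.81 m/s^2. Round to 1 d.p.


Convert cant: e = 47.6 mm = 0.0476 m
V_ms = sqrt(0.0476 * 9.81 * 2876 / 1.435)
V_ms = sqrt(935.864429) = 30.5919 m/s
V = 30.5919 * 3.6 = 110.1 km/h

110.1


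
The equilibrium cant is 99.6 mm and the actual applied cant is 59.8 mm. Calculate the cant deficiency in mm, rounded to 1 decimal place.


Cant deficiency = equilibrium cant - actual cant
CD = 99.6 - 59.8
CD = 39.8 mm

39.8


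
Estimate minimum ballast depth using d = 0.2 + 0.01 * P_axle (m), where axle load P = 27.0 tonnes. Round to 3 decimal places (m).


d = 0.2 + 0.01 * 27.0
d = 0.2 + 0.27
d = 0.470 m

0.470


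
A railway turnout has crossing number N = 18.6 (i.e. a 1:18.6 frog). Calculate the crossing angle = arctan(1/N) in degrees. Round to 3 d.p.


1/N = 1/18.6 = 0.053763
angle = arctan(0.053763) = 0.053712 rad
angle = 0.053712 * 180/pi = 3.077 degrees

3.077


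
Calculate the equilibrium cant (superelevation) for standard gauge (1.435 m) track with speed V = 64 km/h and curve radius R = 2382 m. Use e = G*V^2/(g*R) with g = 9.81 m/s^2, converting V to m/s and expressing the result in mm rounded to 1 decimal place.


Convert speed: V = 64 / 3.6 = 17.7778 m/s
Apply formula: e = 1.435 * 17.7778^2 / (9.81 * 2382)
e = 1.435 * 316.0494 / 23367.42
e = 0.019409 m = 19.4 mm

19.4


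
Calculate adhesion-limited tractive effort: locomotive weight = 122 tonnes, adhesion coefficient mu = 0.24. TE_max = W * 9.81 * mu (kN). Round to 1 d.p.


TE_max = W * g * mu
TE_max = 122 * 9.81 * 0.24
TE_max = 1196.82 * 0.24
TE_max = 287.2 kN

287.2


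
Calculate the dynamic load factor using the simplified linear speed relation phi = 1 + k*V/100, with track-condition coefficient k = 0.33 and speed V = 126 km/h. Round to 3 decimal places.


phi = 1 + k * V / 100
phi = 1 + 0.33 * 126 / 100
phi = 1 + 0.4158
phi = 1.416

1.416


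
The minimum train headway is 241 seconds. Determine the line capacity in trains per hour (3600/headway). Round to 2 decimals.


Capacity = 3600 / headway
Capacity = 3600 / 241
Capacity = 14.94 trains/hour

14.94


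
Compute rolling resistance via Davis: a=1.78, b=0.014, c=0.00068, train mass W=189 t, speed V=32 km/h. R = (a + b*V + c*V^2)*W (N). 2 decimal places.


b*V = 0.014 * 32 = 0.448
c*V^2 = 0.00068 * 1024 = 0.69632
R_per_t = 1.78 + 0.448 + 0.69632 = 2.92432 N/t
R_total = 2.92432 * 189 = 552.70 N

552.70


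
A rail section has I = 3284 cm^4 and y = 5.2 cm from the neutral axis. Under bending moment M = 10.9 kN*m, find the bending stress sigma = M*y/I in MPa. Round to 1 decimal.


Convert units:
M = 10.9 kN*m = 10900000 N*mm
y = 5.2 cm = 52 mm
I = 3284 cm^4 = 32840000 mm^4
sigma = 10900000 * 52 / 32840000
sigma = 17.3 MPa

17.3


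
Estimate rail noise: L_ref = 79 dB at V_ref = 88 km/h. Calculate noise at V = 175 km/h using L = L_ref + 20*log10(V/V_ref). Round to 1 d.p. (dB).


V/V_ref = 175 / 88 = 1.988636
log10(1.988636) = 0.298555
20 * 0.298555 = 5.9711
L = 79 + 5.9711 = 85.0 dB

85.0


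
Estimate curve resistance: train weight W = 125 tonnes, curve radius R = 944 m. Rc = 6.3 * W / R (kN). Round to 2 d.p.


Rc = 6.3 * W / R
Rc = 6.3 * 125 / 944
Rc = 787.5 / 944
Rc = 0.83 kN

0.83


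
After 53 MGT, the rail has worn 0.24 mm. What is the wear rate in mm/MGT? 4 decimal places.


Wear rate = total wear / cumulative tonnage
Rate = 0.24 / 53
Rate = 0.0045 mm/MGT

0.0045


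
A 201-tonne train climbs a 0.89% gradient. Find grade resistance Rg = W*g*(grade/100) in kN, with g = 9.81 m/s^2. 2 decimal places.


Rg = W * 9.81 * grade / 100
Rg = 201 * 9.81 * 0.89 / 100
Rg = 1971.81 * 0.0089
Rg = 17.55 kN

17.55
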